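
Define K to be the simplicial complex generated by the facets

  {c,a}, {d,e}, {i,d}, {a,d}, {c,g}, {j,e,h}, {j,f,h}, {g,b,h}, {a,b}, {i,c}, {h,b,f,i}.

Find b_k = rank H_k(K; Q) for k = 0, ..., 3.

Take the total order a < b < c < d < e < f < g < h < i < j on the vertex set. Then K (dimension 3) consists of the simplices:

  0-simplices (10): a, b, c, d, e, f, g, h, i, j
  1-simplices (19): ab, ac, ad, bf, bg, bh, bi, cg, ci, de, di, eh, ej, fh, fi, fj, gh, hi, hj
  2-simplices (7): bfh, bfi, bgh, bhi, ehj, fhi, fhj
  3-simplices (1): bfhi

giving chain groups C_0 ≅ Z^10, C_1 ≅ Z^19, C_2 ≅ Z^7, C_3 ≅ Z^1.

∂_1: C_1 → C_0 sends each edge [p,q] (with p < q) to q − p.
As a 10×19 matrix over Z this has rank 9, with invariant factors (1,1,1,1,1,1,1,1,1).

Boundary ∂_2: C_2 → C_1 sends each 2-simplex [p,q,r] to [q,r] − [p,r] + [p,q]. For instance
  ∂bfh = fh − bh + bf,
  ∂bfi = fi − bi + bf.
The 19×7 boundary matrix has rank 6 and Smith normal form diag(1,1,1,1,1,1).

∂_3: C_3 → C_2 sends each 3-simplex σ to the alternating sum Σ_i (−1)^i (σ with its i-th vertex removed). For instance
  ∂bfhi = fhi − bhi + bfi − bfh.
The 7×1 boundary matrix has rank 1 and Smith normal form diag(1).

Reading off H_k = ker ∂_k / im ∂_{k+1}:

  H_0: rank C_0 − rank ∂_1 = 10 − 9 = 1, and the invariant factors of ∂_1 are all 1, so H_0 ≅ Z.
  H_1: rank ker ∂_1 − rank ∂_2 = (19 − 9) − 6 = 4, and the invariant factors of ∂_2 are all 1, so H_1 ≅ Z^4.
  H_2: rank ker ∂_2 − rank ∂_3 = (7 − 6) − 1 = 0, and the invariant factors of ∂_3 are all 1, so H_2 ≅ 0.
  H_3: rank ker ∂_3 − rank ∂_4 = (1 − 1) − 0 = 0, and there is no ∂_4, so H_3 ≅ 0.

As a check, the Euler characteristic is 10 − 19 + 7 − 1 = -3, which agrees with 1 − 4 + 0 − 0 = -3.

Hence the Betti numbers are b_0 = 1, b_1 = 4, b_2 = 0, b_3 = 0.

b_0 = 1, b_1 = 4, b_2 = 0, b_3 = 0.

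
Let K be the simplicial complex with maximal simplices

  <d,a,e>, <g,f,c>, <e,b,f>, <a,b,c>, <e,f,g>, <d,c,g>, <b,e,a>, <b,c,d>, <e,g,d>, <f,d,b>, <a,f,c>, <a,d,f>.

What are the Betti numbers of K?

b_0 = 1, b_1 = 0, b_2 = 0.

Fix the vertex order a < b < c < d < e < f < g and write every simplex with vertices in increasing order. Then dim K = 2 and the simplices of K are:

  0-simplices (7): a, b, c, d, e, f, g
  1-simplices (18): ab, ac, ad, ae, af, bc, bd, be, bf, cd, cf, cg, de, df, dg, ef, eg, fg
  2-simplices (12): abc, abe, acf, ade, adf, bcd, bdf, bef, cdg, cfg, deg, efg

so the chain groups are C_0 ≅ Z^7, C_1 ≅ Z^18, C_2 ≅ Z^12.

∂_1: C_1 → C_0 maps an edge to its endpoints' difference, ∂[p,q] = q − p.
As a 7×18 matrix over Z this has rank 6, with invariant factors (1,1,1,1,1,1).

∂_2: C_2 → C_1 sends each 2-simplex [p,q,r] to [q,r] − [p,r] + [p,q]. For instance
  ∂cdg = dg − cg + cd,
  ∂ade = de − ae + ad.
This gives a 18×12 integer matrix of rank 12; reducing to Smith normal form yields diagonal entries (1,1,1,1,1,1,1,1,1,1,1,2).

Now H_k = ker ∂_k / im ∂_{k+1}, so:

  H_0: rank C_0 − rank ∂_1 = 7 − 6 = 1, and the invariant factors of ∂_1 are all 1, so H_0 = Z.
  H_1: rank ker ∂_1 − rank ∂_2 = (18 − 6) − 12 = 0, and ∂_2 has invariant factor 2 > 1, so H_1 = Z_2.
  H_2: rank ker ∂_2 − rank ∂_3 = (12 − 12) − 0 = 0, and there is no ∂_3, so H_2 = 0.

Hence the Betti numbers are b_0 = 1, b_1 = 0, b_2 = 0.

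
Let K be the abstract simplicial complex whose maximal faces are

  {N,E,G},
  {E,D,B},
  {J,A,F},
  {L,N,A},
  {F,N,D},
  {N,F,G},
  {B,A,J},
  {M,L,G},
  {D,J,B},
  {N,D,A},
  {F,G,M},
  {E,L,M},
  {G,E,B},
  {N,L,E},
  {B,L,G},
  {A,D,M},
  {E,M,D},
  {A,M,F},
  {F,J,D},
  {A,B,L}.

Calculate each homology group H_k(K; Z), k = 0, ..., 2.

H_0 ≅ Z,  H_1 ≅ Z ⊕ Z_2,  H_2 = 0.

K has 10 vertices, 30 edges, 20 triangles.
rank ∂_0 = 0, rank ∂_1 = 9 ⇒ b_0 = 10 − 0 − 9 = 1; all invariant factors of ∂_1 are 1 so no torsion. So H_0 ≅ Z.
rank ∂_1 = 9, rank ∂_2 = 20 ⇒ b_1 = 30 − 9 − 20 = 1; ∂_2 has invariant factor(s) [2] giving torsion. So H_1 ≅ Z ⊕ Z_2.
rank ∂_2 = 20, rank ∂_3 = 0 ⇒ b_2 = 20 − 20 − 0 = 0. So H_2 ≅ 0.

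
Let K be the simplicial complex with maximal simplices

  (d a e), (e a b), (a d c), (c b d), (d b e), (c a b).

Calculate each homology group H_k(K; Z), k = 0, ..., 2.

Fix the vertex order a < b < c < d < e and write every simplex with vertices in increasing order. Then dim K = 2 and the simplices of K are:

  0-simplices (5): a, b, c, d, e
  1-simplices (9): ab, ac, ad, ae, bc, bd, be, cd, de
  2-simplices (6): abc, abe, acd, ade, bcd, bde

giving chain groups C_0 ≅ Z^5, C_1 ≅ Z^9, C_2 ≅ Z^6.

The boundary map ∂_1: C_1 → C_0 is given by ∂[p,q] = [q] − [p].
The resulting 5×9 matrix has rank 4, and its Smith normal form has invariant factors (1,1,1,1).

∂_2: C_2 → C_1 acts by ∂[p,q,r] = [q,r] − [p,r] + [p,q]. For instance
  ∂ade = de − ae + ad,
  ∂bde = de − be + bd.
The 9×6 boundary matrix has rank 5 and Smith normal form diag(1,1,1,1,1).

Now H_k = ker ∂_k / im ∂_{k+1}, so:

  H_0: rank C_0 − rank ∂_1 = 5 − 4 = 1, and the invariant factors of ∂_1 are all 1, so H_0 ≅ Z.
  H_1: rank ker ∂_1 − rank ∂_2 = (9 − 4) − 5 = 0, and the invariant factors of ∂_2 are all 1, so H_1 ≅ 0.
  H_2: rank ker ∂_2 − rank ∂_3 = (6 − 5) − 0 = 1, and there is no ∂_3, so H_2 ≅ Z.

(K is a triangulation of the 2-sphere S^2.)

H_0 = Z,  H_1 = 0,  H_2 = Z.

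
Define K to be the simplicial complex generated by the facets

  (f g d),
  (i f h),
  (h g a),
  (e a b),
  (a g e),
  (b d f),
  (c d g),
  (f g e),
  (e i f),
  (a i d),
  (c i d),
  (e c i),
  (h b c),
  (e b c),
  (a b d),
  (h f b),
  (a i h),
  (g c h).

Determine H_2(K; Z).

H_2 ≅ Z.

Order the vertices as a < b < c < d < e < f < g < h < i. Listing each simplex with vertices in this order, K has dimension 2 with simplices:

  0-simplices (9): a, b, c, d, e, f, g, h, i
  1-simplices (27): ab, ad, ae, ag, ah, ai, bc, bd, be, bf, bh, cd, ce, cg, ch, ci, df, dg, di, ef, eg, ei, fg, fh, fi, gh, hi
  2-simplices (18): abd, abe, adi, aeg, agh, ahi, bce, bch, bdf, bfh, cdg, cdi, cei, cgh, dfg, efg, efi, fhi

Hence C_0 ≅ Z^9, C_1 ≅ Z^27, C_2 ≅ Z^18.

Boundary ∂_1: C_1 → C_0 is given by ∂[p,q] = [q] − [p].
This gives a 9×27 integer matrix of rank 8; reducing to Smith normal form yields diagonal entries (1,1,1,1,1,1,1,1).

The boundary map ∂_2: C_2 → C_1 acts by ∂[p,q,r] = [q,r] − [p,r] + [p,q]. For instance
  ∂abd = bd − ad + ab,
  ∂cdi = di − ci + cd.
The 27×18 boundary matrix has rank 17 and Smith normal form diag(1,1,1,1,1,1,1,1,1,1,1,1,1,1,1,1,1).

From H_k ≅ ker(∂_k) / im(∂_{k+1}) we obtain:

  H_2: rank ker ∂_2 − rank ∂_3 = (18 − 17) − 0 = 1, and there is no ∂_3, so H_2 = Z.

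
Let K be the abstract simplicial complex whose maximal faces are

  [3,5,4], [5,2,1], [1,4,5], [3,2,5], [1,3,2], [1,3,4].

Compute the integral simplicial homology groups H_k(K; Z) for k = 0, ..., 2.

H_0 ≅ Z,  H_1 = 0,  H_2 ≅ Z.

Fix the vertex order 1 < 2 < 3 < 4 < 5 and write every simplex with vertices in increasing order. Then dim K = 2 and the simplices of K are:

  0-simplices (5): [1], [2], [3], [4], [5]
  1-simplices (9): [1,2], [1,3], [1,4], [1,5], [2,3], [2,5], [3,4], [3,5], [4,5]
  2-simplices (6): [1,2,3], [1,2,5], [1,3,4], [1,4,5], [2,3,5], [3,4,5]

Hence C_0 ≅ Z^5, C_1 ≅ Z^9, C_2 ≅ Z^6.

The boundary map ∂_1: C_1 → C_0 is given by ∂[p,q] = [q] − [p]. For instance
  ∂[1,5] = [5] − [1].
The 5×9 boundary matrix has rank 4 and Smith normal form diag(1,1,1,1).

The boundary map ∂_2: C_2 → C_1 sends each 2-simplex [p,q,r] to [q,r] − [p,r] + [p,q]. For instance
  ∂[2,3,5] = [3,5] − [2,5] + [2,3],
  ∂[1,2,3] = [2,3] − [1,3] + [1,2].
The resulting 9×6 matrix has rank 5, and its Smith normal form has invariant factors (1,1,1,1,1).

Reading off H_k = ker ∂_k / im ∂_{k+1}:

  H_0: rank C_0 − rank ∂_1 = 5 − 4 = 1, and the invariant factors of ∂_1 are all 1, so H_0 ≅ Z.
  H_1: rank ker ∂_1 − rank ∂_2 = (9 − 4) − 5 = 0, and the invariant factors of ∂_2 are all 1, so H_1 ≅ 0.
  H_2: rank ker ∂_2 − rank ∂_3 = (6 − 5) − 0 = 1, and there is no ∂_3, so H_2 ≅ Z.

As a check, the Euler characteristic is 5 − 9 + 6 = 2, which agrees with 1 − 0 + 1 = 2.
(K is a triangulation of the 2-sphere S^2.)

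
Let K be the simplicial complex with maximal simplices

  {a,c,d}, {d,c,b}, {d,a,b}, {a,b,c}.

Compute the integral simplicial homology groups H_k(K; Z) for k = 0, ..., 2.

H_0 ≅ Z,  H_1 = 0,  H_2 ≅ Z.

Take the total order a < b < c < d on the vertex set. Then K (dimension 2) consists of the simplices:

  0-simplices (4): a, b, c, d
  1-simplices (6): ab, ac, ad, bc, bd, cd
  2-simplices (4): abc, abd, acd, bcd

Hence C_0 ≅ Z^4, C_1 ≅ Z^6, C_2 ≅ Z^4.

The boundary map ∂_1: C_1 → C_0 maps an edge to its endpoints' difference, ∂[p,q] = q − p. For instance
  ∂ac = c − a.
As a 4×6 matrix over Z this has rank 3, with invariant factors (1,1,1).

∂_2: C_2 → C_1 acts by ∂[p,q,r] = [q,r] − [p,r] + [p,q]. For instance
  ∂bcd = cd − bd + bc,
  ∂abc = bc − ac + ab.
As a 6×4 matrix over Z this has rank 3, with invariant factors (1,1,1).

From H_k ≅ ker(∂_k) / im(∂_{k+1}) we obtain:

  H_0: rank C_0 − rank ∂_1 = 4 − 3 = 1, and the invariant factors of ∂_1 are all 1, so H_0 = Z.
  H_1: rank ker ∂_1 − rank ∂_2 = (6 − 3) − 3 = 0, and the invariant factors of ∂_2 are all 1, so H_1 = 0.
  H_2: rank ker ∂_2 − rank ∂_3 = (4 − 3) − 0 = 1, and there is no ∂_3, so H_2 = Z.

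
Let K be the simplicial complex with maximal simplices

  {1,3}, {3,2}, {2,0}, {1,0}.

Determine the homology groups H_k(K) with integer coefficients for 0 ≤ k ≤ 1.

H_0 ≅ Z,  H_1 ≅ Z.

Take the total order 0 < 1 < 2 < 3 on the vertex set. Then K (dimension 1) consists of the simplices:

  0-simplices (4): [0], [1], [2], [3]
  1-simplices (4): [0,1], [0,2], [1,3], [2,3]

Hence C_0 ≅ Z^4, C_1 ≅ Z^4.

Boundary ∂_1: C_1 → C_0 is given by ∂[p,q] = [q] − [p].
As a 4×4 matrix over Z this has rank 3, with invariant factors (1,1,1).

From H_k ≅ ker(∂_k) / im(∂_{k+1}) we obtain:

  H_0: rank C_0 − rank ∂_1 = 4 − 3 = 1, and the invariant factors of ∂_1 are all 1, so H_0 = Z.
  H_1: rank ker ∂_1 − rank ∂_2 = (4 − 3) − 0 = 1, and there is no ∂_2, so H_1 = Z.

As a check, the Euler characteristic is 4 − 4 = 0, which agrees with 1 − 1 = 0.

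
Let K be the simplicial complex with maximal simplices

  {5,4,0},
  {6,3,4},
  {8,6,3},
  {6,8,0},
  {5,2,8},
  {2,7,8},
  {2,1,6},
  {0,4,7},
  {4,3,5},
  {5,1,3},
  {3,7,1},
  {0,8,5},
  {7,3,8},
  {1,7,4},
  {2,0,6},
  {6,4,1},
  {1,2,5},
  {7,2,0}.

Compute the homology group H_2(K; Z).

H_2 = 0.

K has 9 vertices, 27 edges, 18 triangles.
rank ∂_2 = 18, rank ∂_3 = 0 ⇒ b_2 = 18 − 18 − 0 = 0. So H_2 ≅ 0.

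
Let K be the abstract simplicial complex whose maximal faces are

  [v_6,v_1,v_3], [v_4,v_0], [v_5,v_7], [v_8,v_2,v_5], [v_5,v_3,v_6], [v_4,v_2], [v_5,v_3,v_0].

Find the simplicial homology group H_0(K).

H_0 ≅ Z.

Fix the vertex order v_0 < v_1 < v_2 < v_3 < v_4 < v_5 < v_6 < v_7 < v_8 and write every simplex with vertices in increasing order. Then dim K = 2 and the simplices of K are:

  0-simplices (9): [v_0], [v_1], [v_2], [v_3], [v_4], [v_5], [v_6], [v_7], [v_8]
  1-simplices (13): [v_0,v_3], [v_0,v_4], [v_0,v_5], [v_1,v_3], [v_1,v_6], [v_2,v_4], [v_2,v_5], [v_2,v_8], [v_3,v_5], [v_3,v_6], [v_5,v_6], [v_5,v_7], [v_5,v_8]
  2-simplices (4): [v_0,v_3,v_5], [v_1,v_3,v_6], [v_2,v_5,v_8], [v_3,v_5,v_6]

so the chain groups are C_0 ≅ Z^9, C_1 ≅ Z^13, C_2 ≅ Z^4.

Boundary ∂_1: C_1 → C_0 sends each edge [p,q] (with p < q) to q − p. For instance
  ∂[v_5,v_7] = [v_7] − [v_5].
As a 9×13 matrix over Z this has rank 8, with invariant factors (1,1,1,1,1,1,1,1).

The boundary map ∂_2: C_2 → C_1 acts by ∂[p,q,r] = [q,r] − [p,r] + [p,q]. For instance
  ∂[v_0,v_3,v_5] = [v_3,v_5] − [v_0,v_5] + [v_0,v_3],
  ∂[v_3,v_5,v_6] = [v_5,v_6] − [v_3,v_6] + [v_3,v_5].
As a 13×4 matrix over Z this has rank 4, with invariant factors (1,1,1,1).

Computing H_k = (kernel of ∂_k) / (image of ∂_{k+1}):

  H_0: rank C_0 − rank ∂_1 = 9 − 8 = 1, and the invariant factors of ∂_1 are all 1, so H_0 = Z.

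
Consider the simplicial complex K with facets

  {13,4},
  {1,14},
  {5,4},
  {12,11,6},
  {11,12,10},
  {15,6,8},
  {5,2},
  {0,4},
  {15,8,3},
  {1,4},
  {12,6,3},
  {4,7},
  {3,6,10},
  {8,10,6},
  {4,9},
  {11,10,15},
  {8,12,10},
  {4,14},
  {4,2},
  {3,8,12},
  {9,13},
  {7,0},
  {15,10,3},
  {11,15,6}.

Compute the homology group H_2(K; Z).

H_2 ≅ 0.

K has 16 vertices, 30 edges, 12 triangles.
rank ∂_2 = 12, rank ∂_3 = 0 ⇒ b_2 = 12 − 12 − 0 = 0. So H_2 = 0.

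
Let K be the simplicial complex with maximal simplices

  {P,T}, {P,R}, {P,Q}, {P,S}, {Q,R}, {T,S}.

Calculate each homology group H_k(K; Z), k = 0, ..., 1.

Take the total order P < Q < R < S < T on the vertex set. Then K (dimension 1) consists of the simplices:

  0-simplices (5): P, Q, R, S, T
  1-simplices (6): PQ, PR, PS, PT, QR, ST

giving chain groups C_0 ≅ Z^5, C_1 ≅ Z^6.

Boundary ∂_1: C_1 → C_0 sends each edge [p,q] (with p < q) to q − p.
The resulting 5×6 matrix has rank 4, and its Smith normal form has invariant factors (1,1,1,1).

From H_k ≅ ker(∂_k) / im(∂_{k+1}) we obtain:

  H_0: rank C_0 − rank ∂_1 = 5 − 4 = 1, and the invariant factors of ∂_1 are all 1, so H_0 = Z.
  H_1: rank ker ∂_1 − rank ∂_2 = (6 − 4) − 0 = 2, and there is no ∂_2, so H_1 = Z^2.

As a check, the Euler characteristic is 5 − 6 = -1, which agrees with 1 − 2 = -1.
(K is a triangulation of a wedge of 2 circles.)

H_0 = Z,  H_1 = Z^2.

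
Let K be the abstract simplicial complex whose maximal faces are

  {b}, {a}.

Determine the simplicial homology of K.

H_0 = Z^2.

Take the total order a < b on the vertex set. Then K (dimension 0) consists of the simplices:

  0-simplices (2): a, b

giving chain groups C_0 ≅ Z^2.

Reading off H_k = ker ∂_k / im ∂_{k+1}:

  H_0: rank C_0 − rank ∂_1 = 2 − 0 = 2, and there is no ∂_1, so H_0 ≅ Z^2.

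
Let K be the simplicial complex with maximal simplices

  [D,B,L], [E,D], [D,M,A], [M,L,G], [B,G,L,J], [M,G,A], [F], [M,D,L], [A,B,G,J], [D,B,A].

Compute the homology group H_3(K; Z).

Fix the vertex order A < B < D < E < F < G < J < L < M and write every simplex with vertices in increasing order. Then dim K = 3 and the simplices of K are:

  0-simplices (9): A, B, D, E, F, G, J, L, M
  1-simplices (17): AB, AD, AG, AJ, AM, BD, BG, BJ, BL, DE, DL, DM, GJ, GL, GM, JL, LM
  2-simplices (13): ABD, ABG, ABJ, ADM, AGJ, AGM, BDL, BGJ, BGL, BJL, DLM, GJL, GLM
  3-simplices (2): ABGJ, BGJL

Hence C_0 ≅ Z^9, C_1 ≅ Z^17, C_2 ≅ Z^13, C_3 ≅ Z^2.

Boundary ∂_1: C_1 → C_0 is given by ∂[p,q] = [q] − [p]. For instance
  ∂GL = L − G.
The resulting 9×17 matrix has rank 7, and its Smith normal form has invariant factors (1,1,1,1,1,1,1).

The boundary map ∂_2: C_2 → C_1 sends each 2-simplex [p,q,r] to [q,r] − [p,r] + [p,q]. For instance
  ∂GJL = JL − GL + GJ,
  ∂ABG = BG − AG + AB.
This gives a 17×13 integer matrix of rank 10; reducing to Smith normal form yields diagonal entries (1,1,1,1,1,1,1,1,1,1).

Boundary ∂_3: C_3 → C_2 sends each 3-simplex σ to the alternating sum Σ_i (−1)^i (σ with its i-th vertex removed). For instance
  ∂BGJL = GJL − BJL + BGL − BGJ,
  ∂ABGJ = BGJ − AGJ + ABJ − ABG.
As a 13×2 matrix over Z this has rank 2, with invariant factors (1,1).

Now H_k = ker ∂_k / im ∂_{k+1}, so:

  H_3: rank ker ∂_3 − rank ∂_4 = (2 − 2) − 0 = 0, and there is no ∂_4, so H_3 ≅ 0.

H_3 ≅ 0.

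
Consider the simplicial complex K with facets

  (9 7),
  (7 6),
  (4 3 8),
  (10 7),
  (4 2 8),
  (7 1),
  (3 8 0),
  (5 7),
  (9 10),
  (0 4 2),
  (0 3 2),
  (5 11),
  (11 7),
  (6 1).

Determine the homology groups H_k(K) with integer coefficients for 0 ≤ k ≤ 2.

H_0 = Z^2,  H_1 = Z^4,  H_2 = 0.

Take the total order 0 < 1 < 2 < 3 < 4 < 5 < 6 < 7 < 8 < 9 < 10 < 11 on the vertex set. Then K (dimension 2) consists of the simplices:

  0-simplices (12): [0], [1], [2], [3], [4], [5], [6], [7], [8], [9], [10], [11]
  1-simplices (19): [0,2], [0,3], [0,4], [0,8], [1,6], [1,7], [2,3], [2,4], [2,8], [3,4], [3,8], [4,8], [5,7], [5,11], [6,7], [7,9], [7,10], [7,11], [9,10]
  2-simplices (5): [0,2,3], [0,2,4], [0,3,8], [2,4,8], [3,4,8]

so the chain groups are C_0 ≅ Z^12, C_1 ≅ Z^19, C_2 ≅ Z^5.

The boundary map ∂_1: C_1 → C_0 is given by ∂[p,q] = [q] − [p]. For instance
  ∂[5,11] = [11] − [5].
This gives a 12×19 integer matrix of rank 10; reducing to Smith normal form yields diagonal entries (1,1,1,1,1,1,1,1,1,1).

The boundary map ∂_2: C_2 → C_1 sends each 2-simplex [p,q,r] to [q,r] − [p,r] + [p,q]. For instance
  ∂[0,2,3] = [2,3] − [0,3] + [0,2],
  ∂[0,2,4] = [2,4] − [0,4] + [0,2].
The resulting 19×5 matrix has rank 5, and its Smith normal form has invariant factors (1,1,1,1,1).

Now H_k = ker ∂_k / im ∂_{k+1}, so:

  H_0: rank C_0 − rank ∂_1 = 12 − 10 = 2, and the invariant factors of ∂_1 are all 1, so H_0 ≅ Z^2.
  H_1: rank ker ∂_1 − rank ∂_2 = (19 − 10) − 5 = 4, and the invariant factors of ∂_2 are all 1, so H_1 ≅ Z^4.
  H_2: rank ker ∂_2 − rank ∂_3 = (5 − 5) − 0 = 0, and there is no ∂_3, so H_2 ≅ 0.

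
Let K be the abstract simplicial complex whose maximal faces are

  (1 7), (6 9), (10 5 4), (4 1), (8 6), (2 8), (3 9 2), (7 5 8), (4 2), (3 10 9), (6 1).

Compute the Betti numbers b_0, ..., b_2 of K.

b_0 = 1, b_1 = 5, b_2 = 0.

Fix the vertex order 1 < 2 < 3 < 4 < 5 < 6 < 7 < 8 < 9 < 10 and write every simplex with vertices in increasing order. Then dim K = 2 and the simplices of K are:

  0-simplices (10): [1], [2], [3], [4], [5], [6], [7], [8], [9], [10]
  1-simplices (18): [1,4], [1,6], [1,7], [2,3], [2,4], [2,8], [2,9], [3,9], [3,10], [4,5], [4,10], [5,7], [5,8], [5,10], [6,8], [6,9], [7,8], [9,10]
  2-simplices (4): [2,3,9], [3,9,10], [4,5,10], [5,7,8]

so the chain groups are C_0 ≅ Z^10, C_1 ≅ Z^18, C_2 ≅ Z^4.

The boundary map ∂_1: C_1 → C_0 sends each edge [p,q] (with p < q) to q − p.
This gives a 10×18 integer matrix of rank 9; reducing to Smith normal form yields diagonal entries (1,1,1,1,1,1,1,1,1).

∂_2: C_2 → C_1 sends each 2-simplex [p,q,r] to [q,r] − [p,r] + [p,q]. For instance
  ∂[3,9,10] = [9,10] − [3,10] + [3,9],
  ∂[2,3,9] = [3,9] − [2,9] + [2,3].
This gives a 18×4 integer matrix of rank 4; reducing to Smith normal form yields diagonal entries (1,1,1,1).

From H_k ≅ ker(∂_k) / im(∂_{k+1}) we obtain:

  H_0: rank C_0 − rank ∂_1 = 10 − 9 = 1, and the invariant factors of ∂_1 are all 1, so H_0 ≅ Z.
  H_1: rank ker ∂_1 − rank ∂_2 = (18 − 9) − 4 = 5, and the invariant factors of ∂_2 are all 1, so H_1 ≅ Z^5.
  H_2: rank ker ∂_2 − rank ∂_3 = (4 − 4) − 0 = 0, and there is no ∂_3, so H_2 ≅ 0.

Hence the Betti numbers are b_0 = 1, b_1 = 5, b_2 = 0.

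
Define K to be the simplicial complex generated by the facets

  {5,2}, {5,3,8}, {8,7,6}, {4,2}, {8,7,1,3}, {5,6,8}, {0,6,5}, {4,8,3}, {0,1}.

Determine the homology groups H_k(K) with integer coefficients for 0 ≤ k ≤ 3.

We work with the vertex ordering 0 < 1 < 2 < 3 < 4 < 5 < 6 < 7 < 8. The simplices of K, each written with vertices in increasing order, are:

  0-simplices (9): [0], [1], [2], [3], [4], [5], [6], [7], [8]
  1-simplices (18): [0,1], [0,5], [0,6], [1,3], [1,7], [1,8], [2,4], [2,5], [3,4], [3,5], [3,7], [3,8], [4,8], [5,6], [5,8], [6,7], [6,8], [7,8]
  2-simplices (9): [0,5,6], [1,3,7], [1,3,8], [1,7,8], [3,4,8], [3,5,8], [3,7,8], [5,6,8], [6,7,8]
  3-simplices (1): [1,3,7,8]

Hence C_0 ≅ Z^9, C_1 ≅ Z^18, C_2 ≅ Z^9, C_3 ≅ Z^1.

Boundary ∂_1: C_1 → C_0 maps an edge to its endpoints' difference, ∂[p,q] = q − p. For instance
  ∂[3,7] = [7] − [3].
As a 9×18 matrix over Z this has rank 8, with invariant factors (1,1,1,1,1,1,1,1).

∂_2: C_2 → C_1 acts by ∂[p,q,r] = [q,r] − [p,r] + [p,q]. For instance
  ∂[1,3,8] = [3,8] − [1,8] + [1,3],
  ∂[6,7,8] = [7,8] − [6,8] + [6,7].
The 18×9 boundary matrix has rank 8 and Smith normal form diag(1,1,1,1,1,1,1,1).

The boundary map ∂_3: C_3 → C_2 sends each 3-simplex σ to the alternating sum Σ_i (−1)^i (σ with its i-th vertex removed). For instance
  ∂[1,3,7,8] = [3,7,8] − [1,7,8] + [1,3,8] − [1,3,7].
The resulting 9×1 matrix has rank 1, and its Smith normal form has invariant factors (1).

Reading off H_k = ker ∂_k / im ∂_{k+1}:

  H_0: rank C_0 − rank ∂_1 = 9 − 8 = 1, and the invariant factors of ∂_1 are all 1, so H_0 ≅ Z.
  H_1: rank ker ∂_1 − rank ∂_2 = (18 − 8) − 8 = 2, and the invariant factors of ∂_2 are all 1, so H_1 ≅ Z^2.
  H_2: rank ker ∂_2 − rank ∂_3 = (9 − 8) − 1 = 0, and the invariant factors of ∂_3 are all 1, so H_2 ≅ 0.
  H_3: rank ker ∂_3 − rank ∂_4 = (1 − 1) − 0 = 0, and there is no ∂_4, so H_3 ≅ 0.

As a check, the Euler characteristic is 9 − 18 + 9 − 1 = -1, which agrees with 1 − 2 + 0 − 0 = -1.

H_0 ≅ Z,  H_1 ≅ Z^2,  H_2 = 0,  H_3 = 0.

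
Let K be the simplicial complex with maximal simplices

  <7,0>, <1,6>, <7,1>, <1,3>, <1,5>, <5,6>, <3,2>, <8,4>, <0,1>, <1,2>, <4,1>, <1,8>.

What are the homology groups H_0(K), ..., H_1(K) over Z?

Order the vertices as 0 < 1 < 2 < 3 < 4 < 5 < 6 < 7 < 8. Listing each simplex with vertices in this order, K has dimension 1 with simplices:

  0-simplices (9): [0], [1], [2], [3], [4], [5], [6], [7], [8]
  1-simplices (12): [0,1], [0,7], [1,2], [1,3], [1,4], [1,5], [1,6], [1,7], [1,8], [2,3], [4,8], [5,6]

Hence C_0 ≅ Z^9, C_1 ≅ Z^12.

∂_1: C_1 → C_0 sends each edge [p,q] (with p < q) to q − p. For instance
  ∂[1,3] = [3] − [1].
The resulting 9×12 matrix has rank 8, and its Smith normal form has invariant factors (1,1,1,1,1,1,1,1).

Now H_k = ker ∂_k / im ∂_{k+1}, so:

  H_0: rank C_0 − rank ∂_1 = 9 − 8 = 1, and the invariant factors of ∂_1 are all 1, so H_0 = Z.
  H_1: rank ker ∂_1 − rank ∂_2 = (12 − 8) − 0 = 4, and there is no ∂_2, so H_1 = Z^4.

As a check, the Euler characteristic is 9 − 12 = -3, which agrees with 1 − 4 = -3.

H_0 = Z,  H_1 = Z^4.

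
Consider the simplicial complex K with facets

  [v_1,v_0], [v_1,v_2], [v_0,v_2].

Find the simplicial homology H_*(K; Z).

H_0 = Z,  H_1 = Z.

Take the total order v_0 < v_1 < v_2 on the vertex set. Then K (dimension 1) consists of the simplices:

  0-simplices (3): [v_0], [v_1], [v_2]
  1-simplices (3): [v_0,v_1], [v_0,v_2], [v_1,v_2]

so the chain groups are C_0 ≅ Z^3, C_1 ≅ Z^3.

The boundary map ∂_1: C_1 → C_0 is given by ∂[p,q] = [q] − [p]. For instance
  ∂[v_0,v_2] = [v_2] − [v_0].
As a 3×3 matrix over Z this has rank 2, with invariant factors (1,1).

Reading off H_k = ker ∂_k / im ∂_{k+1}:

  H_0: rank C_0 − rank ∂_1 = 3 − 2 = 1, and the invariant factors of ∂_1 are all 1, so H_0 ≅ Z.
  H_1: rank ker ∂_1 − rank ∂_2 = (3 − 2) − 0 = 1, and there is no ∂_2, so H_1 ≅ Z.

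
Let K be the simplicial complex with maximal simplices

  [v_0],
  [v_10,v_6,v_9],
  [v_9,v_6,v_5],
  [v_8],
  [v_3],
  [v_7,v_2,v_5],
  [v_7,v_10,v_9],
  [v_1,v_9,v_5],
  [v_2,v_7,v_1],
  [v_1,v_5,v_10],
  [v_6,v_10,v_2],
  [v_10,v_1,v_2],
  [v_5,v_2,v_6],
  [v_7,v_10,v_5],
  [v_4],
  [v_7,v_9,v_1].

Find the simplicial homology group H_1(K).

Take the total order v_0 < v_1 < v_2 < v_3 < v_4 < v_5 < v_6 < v_7 < v_8 < v_9 < v_10 on the vertex set. Then K (dimension 2) consists of the simplices:

  0-simplices (11): [v_0], [v_1], [v_2], [v_3], [v_4], [v_5], [v_6], [v_7], [v_8], [v_9], [v_10]
  1-simplices (18): (18 of them)
  2-simplices (12): (12 of them)

giving chain groups C_0 ≅ Z^11, C_1 ≅ Z^18, C_2 ≅ Z^12.

Boundary ∂_1: C_1 → C_0 sends each edge [p,q] (with p < q) to q − p. For instance
  ∂[v_7,v_9] = [v_9] − [v_7].
As a 11×18 matrix over Z this has rank 6, with invariant factors (1,1,1,1,1,1).

Boundary ∂_2: C_2 → C_1 sends each 2-simplex [p,q,r] to [q,r] − [p,r] + [p,q]. For instance
  ∂[v_6,v_9,v_10] = [v_9,v_10] − [v_6,v_10] + [v_6,v_9],
  ∂[v_1,v_7,v_9] = [v_7,v_9] − [v_1,v_9] + [v_1,v_7].
This gives a 18×12 integer matrix of rank 12; reducing to Smith normal form yields diagonal entries (1,1,1,1,1,1,1,1,1,1,1,2).

From H_k ≅ ker(∂_k) / im(∂_{k+1}) we obtain:

  H_1: rank ker ∂_1 − rank ∂_2 = (18 − 6) − 12 = 0, and ∂_2 has invariant factor 2 > 1, so H_1 = Z/2Z.

(K is a triangulation of the disjoint union of the real projective plane RP^2 and a set of 4 points.)

H_1 = Z/2Z.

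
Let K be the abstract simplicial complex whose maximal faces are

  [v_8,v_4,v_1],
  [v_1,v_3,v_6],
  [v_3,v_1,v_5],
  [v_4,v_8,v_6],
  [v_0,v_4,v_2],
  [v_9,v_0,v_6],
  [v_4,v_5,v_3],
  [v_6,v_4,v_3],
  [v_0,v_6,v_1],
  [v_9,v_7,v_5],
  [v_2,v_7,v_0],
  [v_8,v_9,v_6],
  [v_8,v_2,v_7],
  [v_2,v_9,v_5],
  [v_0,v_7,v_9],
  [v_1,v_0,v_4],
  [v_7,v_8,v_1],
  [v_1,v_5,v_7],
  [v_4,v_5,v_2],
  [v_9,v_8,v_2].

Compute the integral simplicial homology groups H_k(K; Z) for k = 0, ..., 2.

Take the total order v_0 < v_1 < v_2 < v_3 < v_4 < v_5 < v_6 < v_7 < v_8 < v_9 on the vertex set. Then K (dimension 2) consists of the simplices:

  0-simplices (10): [v_0], [v_1], [v_2], [v_3], [v_4], [v_5], [v_6], [v_7], [v_8], [v_9]
  1-simplices (30): (30 of them)
  2-simplices (20): (20 of them)

giving chain groups C_0 ≅ Z^10, C_1 ≅ Z^30, C_2 ≅ Z^20.

∂_1: C_1 → C_0 is given by ∂[p,q] = [q] − [p].
The 10×30 boundary matrix has rank 9 and Smith normal form diag(1,1,1,1,1,1,1,1,1).

Boundary ∂_2: C_2 → C_1 maps a triangle to the signed sum of its edges. For instance
  ∂[v_2,v_7,v_8] = [v_7,v_8] − [v_2,v_8] + [v_2,v_7],
  ∂[v_4,v_6,v_8] = [v_6,v_8] − [v_4,v_8] + [v_4,v_6].
As a 30×20 matrix over Z this has rank 20, with invariant factors (1,1,1,1,1,1,1,1,1,1,1,1,1,1,1,1,1,1,1,2).

Computing H_k = (kernel of ∂_k) / (image of ∂_{k+1}):

  H_0: rank C_0 − rank ∂_1 = 10 − 9 = 1, and the invariant factors of ∂_1 are all 1, so H_0 = Z.
  H_1: rank ker ∂_1 − rank ∂_2 = (30 − 9) − 20 = 1, and ∂_2 has invariant factor 2 > 1, so H_1 = Z ⊕ Z/2.
  H_2: rank ker ∂_2 − rank ∂_3 = (20 − 20) − 0 = 0, and there is no ∂_3, so H_2 = 0.

H_0 = Z,  H_1 = Z ⊕ Z/2,  H_2 = 0.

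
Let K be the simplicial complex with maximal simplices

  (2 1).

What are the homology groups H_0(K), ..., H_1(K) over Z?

H_0 = Z,  H_1 = 0.

Fix the vertex order 1 < 2 and write every simplex with vertices in increasing order. Then dim K = 1 and the simplices of K are:

  0-simplices (2): [1], [2]
  1-simplices (1): [1,2]

so the chain groups are C_0 ≅ Z^2, C_1 ≅ Z^1.

∂_1: C_1 → C_0 maps an edge to its endpoints' difference, ∂[p,q] = q − p.
The resulting 2×1 matrix has rank 1, and its Smith normal form has invariant factors (1).

Reading off H_k = ker ∂_k / im ∂_{k+1}:

  H_0: rank C_0 − rank ∂_1 = 2 − 1 = 1, and the invariant factors of ∂_1 are all 1, so H_0 = Z.
  H_1: rank ker ∂_1 − rank ∂_2 = (1 − 1) − 0 = 0, and there is no ∂_2, so H_1 = 0.

(K is a triangulation of the 1-simplex.)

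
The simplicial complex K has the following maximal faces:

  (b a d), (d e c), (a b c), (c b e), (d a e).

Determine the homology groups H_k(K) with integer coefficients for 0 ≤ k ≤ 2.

We work with the vertex ordering a < b < c < d < e. The simplices of K, each written with vertices in increasing order, are:

  0-simplices (5): a, b, c, d, e
  1-simplices (10): ab, ac, ad, ae, bc, bd, be, cd, ce, de
  2-simplices (5): abc, abd, ade, bce, cde

Hence C_0 ≅ Z^5, C_1 ≅ Z^10, C_2 ≅ Z^5.

The boundary map ∂_1: C_1 → C_0 sends each edge [p,q] (with p < q) to q − p.
This gives a 5×10 integer matrix of rank 4; reducing to Smith normal form yields diagonal entries (1,1,1,1).

The boundary map ∂_2: C_2 → C_1 acts by ∂[p,q,r] = [q,r] − [p,r] + [p,q]. For instance
  ∂ade = de − ae + ad,
  ∂cde = de − ce + cd.
The 10×5 boundary matrix has rank 5 and Smith normal form diag(1,1,1,1,1).

Now H_k = ker ∂_k / im ∂_{k+1}, so:

  H_0: rank C_0 − rank ∂_1 = 5 − 4 = 1, and the invariant factors of ∂_1 are all 1, so H_0 ≅ Z.
  H_1: rank ker ∂_1 − rank ∂_2 = (10 − 4) − 5 = 1, and the invariant factors of ∂_2 are all 1, so H_1 ≅ Z.
  H_2: rank ker ∂_2 − rank ∂_3 = (5 − 5) − 0 = 0, and there is no ∂_3, so H_2 ≅ 0.

As a check, the Euler characteristic is 5 − 10 + 5 = 0, which agrees with 1 − 1 + 0 = 0.

H_0 ≅ Z,  H_1 ≅ Z,  H_2 = 0.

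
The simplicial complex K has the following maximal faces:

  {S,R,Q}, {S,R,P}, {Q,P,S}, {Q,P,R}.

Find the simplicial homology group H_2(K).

H_2 ≅ Z.

We work with the vertex ordering P < Q < R < S. The simplices of K, each written with vertices in increasing order, are:

  0-simplices (4): P, Q, R, S
  1-simplices (6): PQ, PR, PS, QR, QS, RS
  2-simplices (4): PQR, PQS, PRS, QRS

so the chain groups are C_0 ≅ Z^4, C_1 ≅ Z^6, C_2 ≅ Z^4.

Boundary ∂_1: C_1 → C_0 is given by ∂[p,q] = [q] − [p].
The resulting 4×6 matrix has rank 3, and its Smith normal form has invariant factors (1,1,1).

Boundary ∂_2: C_2 → C_1 acts by ∂[p,q,r] = [q,r] − [p,r] + [p,q]. For instance
  ∂PQR = QR − PR + PQ,
  ∂QRS = RS − QS + QR.
The resulting 6×4 matrix has rank 3, and its Smith normal form has invariant factors (1,1,1).

Now H_k = ker ∂_k / im ∂_{k+1}, so:

  H_2: rank ker ∂_2 − rank ∂_3 = (4 − 3) − 0 = 1, and there is no ∂_3, so H_2 = Z.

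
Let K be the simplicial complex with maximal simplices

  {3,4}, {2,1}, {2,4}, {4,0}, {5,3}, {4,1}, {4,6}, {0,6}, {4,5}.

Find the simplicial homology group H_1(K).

Fix the vertex order 0 < 1 < 2 < 3 < 4 < 5 < 6 and write every simplex with vertices in increasing order. Then dim K = 1 and the simplices of K are:

  0-simplices (7): [0], [1], [2], [3], [4], [5], [6]
  1-simplices (9): [0,4], [0,6], [1,2], [1,4], [2,4], [3,4], [3,5], [4,5], [4,6]

giving chain groups C_0 ≅ Z^7, C_1 ≅ Z^9.

The boundary map ∂_1: C_1 → C_0 sends each edge [p,q] (with p < q) to q − p.
As a 7×9 matrix over Z this has rank 6, with invariant factors (1,1,1,1,1,1).

Reading off H_k = ker ∂_k / im ∂_{k+1}:

  H_1: rank ker ∂_1 − rank ∂_2 = (9 − 6) − 0 = 3, and there is no ∂_2, so H_1 = Z^3.

H_1 = Z^3.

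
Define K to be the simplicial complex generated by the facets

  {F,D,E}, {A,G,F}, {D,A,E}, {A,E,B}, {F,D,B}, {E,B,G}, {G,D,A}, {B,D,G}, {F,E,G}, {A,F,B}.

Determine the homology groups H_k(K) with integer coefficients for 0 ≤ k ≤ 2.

H_0 ≅ Z,  H_1 ≅ Z/2Z,  H_2 = 0.

We work with the vertex ordering A < B < D < E < F < G. The simplices of K, each written with vertices in increasing order, are:

  0-simplices (6): A, B, D, E, F, G
  1-simplices (15): AB, AD, AE, AF, AG, BD, BE, BF, BG, DE, DF, DG, EF, EG, FG
  2-simplices (10): ABE, ABF, ADE, ADG, AFG, BDF, BDG, BEG, DEF, EFG

Hence C_0 ≅ Z^6, C_1 ≅ Z^15, C_2 ≅ Z^10.

∂_1: C_1 → C_0 sends each edge [p,q] (with p < q) to q − p. For instance
  ∂BE = E − B.
The 6×15 boundary matrix has rank 5 and Smith normal form diag(1,1,1,1,1).

∂_2: C_2 → C_1 sends each 2-simplex [p,q,r] to [q,r] − [p,r] + [p,q]. For instance
  ∂ADE = DE − AE + AD,
  ∂BDF = DF − BF + BD.
As a 15×10 matrix over Z this has rank 10, with invariant factors (1,1,1,1,1,1,1,1,1,2).

Now H_k = ker ∂_k / im ∂_{k+1}, so:

  H_0: rank C_0 − rank ∂_1 = 6 − 5 = 1, and the invariant factors of ∂_1 are all 1, so H_0 ≅ Z.
  H_1: rank ker ∂_1 − rank ∂_2 = (15 − 5) − 10 = 0, and ∂_2 has invariant factor 2 > 1, so H_1 ≅ Z/2Z.
  H_2: rank ker ∂_2 − rank ∂_3 = (10 − 10) − 0 = 0, and there is no ∂_3, so H_2 ≅ 0.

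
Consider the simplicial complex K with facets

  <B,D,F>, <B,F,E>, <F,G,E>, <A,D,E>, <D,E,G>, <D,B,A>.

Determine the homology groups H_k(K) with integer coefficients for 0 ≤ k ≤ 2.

H_0 ≅ Z,  H_1 ≅ Z,  H_2 = 0.

Order the vertices as A < B < D < E < F < G. Listing each simplex with vertices in this order, K has dimension 2 with simplices:

  0-simplices (6): A, B, D, E, F, G
  1-simplices (12): AB, AD, AE, BD, BE, BF, DE, DF, DG, EF, EG, FG
  2-simplices (6): ABD, ADE, BDF, BEF, DEG, EFG

giving chain groups C_0 ≅ Z^6, C_1 ≅ Z^12, C_2 ≅ Z^6.

Boundary ∂_1: C_1 → C_0 is given by ∂[p,q] = [q] − [p]. For instance
  ∂AB = B − A.
The resulting 6×12 matrix has rank 5, and its Smith normal form has invariant factors (1,1,1,1,1).

The boundary map ∂_2: C_2 → C_1 sends each 2-simplex [p,q,r] to [q,r] − [p,r] + [p,q]. For instance
  ∂BDF = DF − BF + BD,
  ∂EFG = FG − EG + EF.
The resulting 12×6 matrix has rank 6, and its Smith normal form has invariant factors (1,1,1,1,1,1).

Computing H_k = (kernel of ∂_k) / (image of ∂_{k+1}):

  H_0: rank C_0 − rank ∂_1 = 6 − 5 = 1, and the invariant factors of ∂_1 are all 1, so H_0 = Z.
  H_1: rank ker ∂_1 − rank ∂_2 = (12 − 5) − 6 = 1, and the invariant factors of ∂_2 are all 1, so H_1 = Z.
  H_2: rank ker ∂_2 − rank ∂_3 = (6 − 6) − 0 = 0, and there is no ∂_3, so H_2 = 0.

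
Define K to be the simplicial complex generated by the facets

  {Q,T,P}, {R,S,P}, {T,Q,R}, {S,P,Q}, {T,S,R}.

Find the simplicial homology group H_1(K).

K has 5 vertices, 10 edges, 5 triangles.
rank ∂_1 = 4, rank ∂_2 = 5 ⇒ b_1 = 10 − 4 − 5 = 1; all invariant factors of ∂_2 are 1 so no torsion. So H_1 ≅ Z.

H_1 = Z.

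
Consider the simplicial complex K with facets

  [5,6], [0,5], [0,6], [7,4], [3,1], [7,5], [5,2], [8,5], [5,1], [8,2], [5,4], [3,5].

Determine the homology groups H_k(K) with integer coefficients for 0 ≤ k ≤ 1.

Order the vertices as 0 < 1 < 2 < 3 < 4 < 5 < 6 < 7 < 8. Listing each simplex with vertices in this order, K has dimension 1 with simplices:

  0-simplices (9): [0], [1], [2], [3], [4], [5], [6], [7], [8]
  1-simplices (12): [0,5], [0,6], [1,3], [1,5], [2,5], [2,8], [3,5], [4,5], [4,7], [5,6], [5,7], [5,8]

giving chain groups C_0 ≅ Z^9, C_1 ≅ Z^12.

The boundary map ∂_1: C_1 → C_0 is given by ∂[p,q] = [q] − [p]. For instance
  ∂[2,5] = [5] − [2].
This gives a 9×12 integer matrix of rank 8; reducing to Smith normal form yields diagonal entries (1,1,1,1,1,1,1,1).

Computing H_k = (kernel of ∂_k) / (image of ∂_{k+1}):

  H_0: rank C_0 − rank ∂_1 = 9 − 8 = 1, and the invariant factors of ∂_1 are all 1, so H_0 ≅ Z.
  H_1: rank ker ∂_1 − rank ∂_2 = (12 − 8) − 0 = 4, and there is no ∂_2, so H_1 ≅ Z^4.

As a check, the Euler characteristic is 9 − 12 = -3, which agrees with 1 − 4 = -3.
(K is a triangulation of a wedge of 4 circles.)

H_0 = Z,  H_1 = Z^4.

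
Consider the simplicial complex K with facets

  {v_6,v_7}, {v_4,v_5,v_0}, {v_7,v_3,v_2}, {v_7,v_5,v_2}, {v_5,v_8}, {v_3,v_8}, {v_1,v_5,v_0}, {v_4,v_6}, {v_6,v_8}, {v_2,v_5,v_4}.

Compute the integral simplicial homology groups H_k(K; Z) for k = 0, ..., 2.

Fix the vertex order v_0 < v_1 < v_2 < v_3 < v_4 < v_5 < v_6 < v_7 < v_8 and write every simplex with vertices in increasing order. Then dim K = 2 and the simplices of K are:

  0-simplices (9): [v_0], [v_1], [v_2], [v_3], [v_4], [v_5], [v_6], [v_7], [v_8]
  1-simplices (16): (16 of them)
  2-simplices (5): [v_0,v_1,v_5], [v_0,v_4,v_5], [v_2,v_3,v_7], [v_2,v_4,v_5], [v_2,v_5,v_7]

giving chain groups C_0 ≅ Z^9, C_1 ≅ Z^16, C_2 ≅ Z^5.

∂_1: C_1 → C_0 sends each edge [p,q] (with p < q) to q − p.
This gives a 9×16 integer matrix of rank 8; reducing to Smith normal form yields diagonal entries (1,1,1,1,1,1,1,1).

Boundary ∂_2: C_2 → C_1 maps a triangle to the signed sum of its edges. For instance
  ∂[v_0,v_4,v_5] = [v_4,v_5] − [v_0,v_5] + [v_0,v_4],
  ∂[v_0,v_1,v_5] = [v_1,v_5] − [v_0,v_5] + [v_0,v_1].
The resulting 16×5 matrix has rank 5, and its Smith normal form has invariant factors (1,1,1,1,1).

Reading off H_k = ker ∂_k / im ∂_{k+1}:

  H_0: rank C_0 − rank ∂_1 = 9 − 8 = 1, and the invariant factors of ∂_1 are all 1, so H_0 = Z.
  H_1: rank ker ∂_1 − rank ∂_2 = (16 − 8) − 5 = 3, and the invariant factors of ∂_2 are all 1, so H_1 = Z^3.
  H_2: rank ker ∂_2 − rank ∂_3 = (5 − 5) − 0 = 0, and there is no ∂_3, so H_2 = 0.

H_0 ≅ Z,  H_1 ≅ Z^3,  H_2 = 0.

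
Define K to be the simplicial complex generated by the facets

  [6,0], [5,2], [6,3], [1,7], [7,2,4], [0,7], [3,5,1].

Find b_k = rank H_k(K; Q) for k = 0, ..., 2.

b_0 = 1, b_1 = 2, b_2 = 0.

We work with the vertex ordering 0 < 1 < 2 < 3 < 4 < 5 < 6 < 7. The simplices of K, each written with vertices in increasing order, are:

  0-simplices (8): [0], [1], [2], [3], [4], [5], [6], [7]
  1-simplices (11): [0,6], [0,7], [1,3], [1,5], [1,7], [2,4], [2,5], [2,7], [3,5], [3,6], [4,7]
  2-simplices (2): [1,3,5], [2,4,7]

so the chain groups are C_0 ≅ Z^8, C_1 ≅ Z^11, C_2 ≅ Z^2.

Boundary ∂_1: C_1 → C_0 is given by ∂[p,q] = [q] − [p]. For instance
  ∂[0,6] = [6] − [0].
This gives a 8×11 integer matrix of rank 7; reducing to Smith normal form yields diagonal entries (1,1,1,1,1,1,1).

Boundary ∂_2: C_2 → C_1 acts by ∂[p,q,r] = [q,r] − [p,r] + [p,q]. For instance
  ∂[2,4,7] = [4,7] − [2,7] + [2,4],
  ∂[1,3,5] = [3,5] − [1,5] + [1,3].
As a 11×2 matrix over Z this has rank 2, with invariant factors (1,1).

Reading off H_k = ker ∂_k / im ∂_{k+1}:

  H_0: rank C_0 − rank ∂_1 = 8 − 7 = 1, and the invariant factors of ∂_1 are all 1, so H_0 = Z.
  H_1: rank ker ∂_1 − rank ∂_2 = (11 − 7) − 2 = 2, and the invariant factors of ∂_2 are all 1, so H_1 = Z^2.
  H_2: rank ker ∂_2 − rank ∂_3 = (2 − 2) − 0 = 0, and there is no ∂_3, so H_2 = 0.

As a check, the Euler characteristic is 8 − 11 + 2 = -1, which agrees with 1 − 2 + 0 = -1.

Hence the Betti numbers are b_0 = 1, b_1 = 2, b_2 = 0.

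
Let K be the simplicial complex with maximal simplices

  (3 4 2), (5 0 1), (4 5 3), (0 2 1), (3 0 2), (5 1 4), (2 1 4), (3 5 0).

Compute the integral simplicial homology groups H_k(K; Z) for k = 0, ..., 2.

We work with the vertex ordering 0 < 1 < 2 < 3 < 4 < 5. The simplices of K, each written with vertices in increasing order, are:

  0-simplices (6): [0], [1], [2], [3], [4], [5]
  1-simplices (12): [0,1], [0,2], [0,3], [0,5], [1,2], [1,4], [1,5], [2,3], [2,4], [3,4], [3,5], [4,5]
  2-simplices (8): [0,1,2], [0,1,5], [0,2,3], [0,3,5], [1,2,4], [1,4,5], [2,3,4], [3,4,5]

Hence C_0 ≅ Z^6, C_1 ≅ Z^12, C_2 ≅ Z^8.

Boundary ∂_1: C_1 → C_0 is given by ∂[p,q] = [q] − [p]. For instance
  ∂[0,5] = [5] − [0].
The resulting 6×12 matrix has rank 5, and its Smith normal form has invariant factors (1,1,1,1,1).

The boundary map ∂_2: C_2 → C_1 sends each 2-simplex [p,q,r] to [q,r] − [p,r] + [p,q]. For instance
  ∂[2,3,4] = [3,4] − [2,4] + [2,3],
  ∂[3,4,5] = [4,5] − [3,5] + [3,4].
The resulting 12×8 matrix has rank 7, and its Smith normal form has invariant factors (1,1,1,1,1,1,1).

From H_k ≅ ker(∂_k) / im(∂_{k+1}) we obtain:

  H_0: rank C_0 − rank ∂_1 = 6 − 5 = 1, and the invariant factors of ∂_1 are all 1, so H_0 ≅ Z.
  H_1: rank ker ∂_1 − rank ∂_2 = (12 − 5) − 7 = 0, and the invariant factors of ∂_2 are all 1, so H_1 ≅ 0.
  H_2: rank ker ∂_2 − rank ∂_3 = (8 − 7) − 0 = 1, and there is no ∂_3, so H_2 ≅ Z.

H_0 ≅ Z,  H_1 = 0,  H_2 ≅ Z.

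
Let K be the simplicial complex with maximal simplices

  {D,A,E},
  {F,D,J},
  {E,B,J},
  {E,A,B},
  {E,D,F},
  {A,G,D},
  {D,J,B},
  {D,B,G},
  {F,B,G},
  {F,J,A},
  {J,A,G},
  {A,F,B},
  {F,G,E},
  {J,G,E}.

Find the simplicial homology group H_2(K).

H_2 ≅ Z.

Fix the vertex order A < B < D < E < F < G < J and write every simplex with vertices in increasing order. Then dim K = 2 and the simplices of K are:

  0-simplices (7): A, B, D, E, F, G, J
  1-simplices (21): AB, AD, AE, AF, AG, AJ, BD, BE, BF, BG, BJ, DE, DF, DG, DJ, EF, EG, EJ, FG, FJ, GJ
  2-simplices (14): ABE, ABF, ADE, ADG, AFJ, AGJ, BDG, BDJ, BEJ, BFG, DEF, DFJ, EFG, EGJ

giving chain groups C_0 ≅ Z^7, C_1 ≅ Z^21, C_2 ≅ Z^14.

The boundary map ∂_1: C_1 → C_0 is given by ∂[p,q] = [q] − [p].
The 7×21 boundary matrix has rank 6 and Smith normal form diag(1,1,1,1,1,1).

The boundary map ∂_2: C_2 → C_1 sends each 2-simplex [p,q,r] to [q,r] − [p,r] + [p,q]. For instance
  ∂DFJ = FJ − DJ + DF,
  ∂AGJ = GJ − AJ + AG.
As a 21×14 matrix over Z this has rank 13, with invariant factors (1,1,1,1,1,1,1,1,1,1,1,1,1).

From H_k ≅ ker(∂_k) / im(∂_{k+1}) we obtain:

  H_2: rank ker ∂_2 − rank ∂_3 = (14 − 13) − 0 = 1, and there is no ∂_3, so H_2 ≅ Z.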